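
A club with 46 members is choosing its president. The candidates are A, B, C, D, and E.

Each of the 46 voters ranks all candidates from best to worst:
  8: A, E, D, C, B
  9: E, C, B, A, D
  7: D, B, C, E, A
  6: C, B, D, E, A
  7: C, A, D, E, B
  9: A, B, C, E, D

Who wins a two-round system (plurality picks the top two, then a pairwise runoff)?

Round 1 first-place votes: A 17, B 0, C 13, D 7, E 9. A and C advance.
Runoff: A is ranked above C on 17 ballots, C above A on 29.

C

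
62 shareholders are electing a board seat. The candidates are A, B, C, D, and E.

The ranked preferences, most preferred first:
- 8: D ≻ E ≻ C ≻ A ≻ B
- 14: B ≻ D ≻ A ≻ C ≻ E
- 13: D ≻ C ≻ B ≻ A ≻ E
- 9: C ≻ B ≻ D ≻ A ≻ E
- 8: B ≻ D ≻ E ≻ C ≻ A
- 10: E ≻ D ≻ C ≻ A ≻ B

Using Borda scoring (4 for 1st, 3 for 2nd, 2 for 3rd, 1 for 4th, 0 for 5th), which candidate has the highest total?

D

A: 8×1 + 14×2 + 13×1 + 9×1 + 8×0 + 10×1 = 68
B: 8×0 + 14×4 + 13×2 + 9×3 + 8×4 + 10×0 = 141
C: 8×2 + 14×1 + 13×3 + 9×4 + 8×1 + 10×2 = 133
D: 8×4 + 14×3 + 13×4 + 9×2 + 8×3 + 10×3 = 198
E: 8×3 + 14×0 + 13×0 + 9×0 + 8×2 + 10×4 = 80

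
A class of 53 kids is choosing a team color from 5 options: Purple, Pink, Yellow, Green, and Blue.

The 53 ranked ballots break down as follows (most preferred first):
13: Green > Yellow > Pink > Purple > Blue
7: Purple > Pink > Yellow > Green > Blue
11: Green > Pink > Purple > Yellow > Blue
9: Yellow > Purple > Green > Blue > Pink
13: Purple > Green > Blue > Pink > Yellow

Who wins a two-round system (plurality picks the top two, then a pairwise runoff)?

Round 1 first-place votes: Purple 20, Pink 0, Yellow 9, Green 24, Blue 0. Green and Purple advance.
Runoff: Green is ranked above Purple on 24 ballots, Purple above Green on 29.

Purple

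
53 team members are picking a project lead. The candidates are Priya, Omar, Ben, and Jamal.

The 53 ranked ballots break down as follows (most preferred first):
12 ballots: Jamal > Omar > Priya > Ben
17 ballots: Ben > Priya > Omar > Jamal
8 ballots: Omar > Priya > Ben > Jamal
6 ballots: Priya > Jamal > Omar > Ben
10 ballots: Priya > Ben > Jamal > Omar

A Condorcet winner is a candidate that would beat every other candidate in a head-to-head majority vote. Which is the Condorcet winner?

Priya vs Omar: 33–20
Priya vs Ben: 36–17
Priya vs Jamal: 41–12
Priya beats every other candidate.

Priya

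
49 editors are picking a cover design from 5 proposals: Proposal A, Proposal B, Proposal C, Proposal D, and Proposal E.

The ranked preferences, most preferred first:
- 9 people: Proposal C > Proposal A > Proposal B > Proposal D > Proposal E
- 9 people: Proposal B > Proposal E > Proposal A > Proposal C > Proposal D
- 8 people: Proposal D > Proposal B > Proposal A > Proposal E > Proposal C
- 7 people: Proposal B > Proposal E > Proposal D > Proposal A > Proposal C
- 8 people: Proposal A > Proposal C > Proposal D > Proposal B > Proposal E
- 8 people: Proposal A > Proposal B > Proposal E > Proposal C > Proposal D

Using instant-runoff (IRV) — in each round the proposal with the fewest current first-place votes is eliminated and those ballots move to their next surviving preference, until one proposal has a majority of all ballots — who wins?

Proposal A

Round 1: Proposal A 16, Proposal B 16, Proposal C 9, Proposal D 8, Proposal E 0. Proposal E eliminated.
Round 2: Proposal A 16, Proposal B 16, Proposal C 9, Proposal D 8. Proposal D eliminated.
Round 3: Proposal A 16, Proposal B 24, Proposal C 9. Proposal C eliminated.
Round 4: Proposal A 25, Proposal B 24. Proposal A has a majority (≥25).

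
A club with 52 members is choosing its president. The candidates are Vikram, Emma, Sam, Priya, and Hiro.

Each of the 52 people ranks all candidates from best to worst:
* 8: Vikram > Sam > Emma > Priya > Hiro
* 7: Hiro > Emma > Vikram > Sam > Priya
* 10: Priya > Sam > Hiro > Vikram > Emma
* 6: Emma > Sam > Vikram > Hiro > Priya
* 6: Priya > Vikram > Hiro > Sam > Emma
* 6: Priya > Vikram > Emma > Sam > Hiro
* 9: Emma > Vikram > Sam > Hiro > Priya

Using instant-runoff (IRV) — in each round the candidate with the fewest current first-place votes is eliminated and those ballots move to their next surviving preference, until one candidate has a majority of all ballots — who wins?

Round 1: Vikram 8, Emma 15, Sam 0, Priya 22, Hiro 7. Sam eliminated.
Round 2: Vikram 8, Emma 15, Priya 22, Hiro 7. Hiro eliminated.
Round 3: Vikram 8, Emma 22, Priya 22. Vikram eliminated.
Round 4: Emma 30, Priya 22. Emma has a majority (≥27).

Emma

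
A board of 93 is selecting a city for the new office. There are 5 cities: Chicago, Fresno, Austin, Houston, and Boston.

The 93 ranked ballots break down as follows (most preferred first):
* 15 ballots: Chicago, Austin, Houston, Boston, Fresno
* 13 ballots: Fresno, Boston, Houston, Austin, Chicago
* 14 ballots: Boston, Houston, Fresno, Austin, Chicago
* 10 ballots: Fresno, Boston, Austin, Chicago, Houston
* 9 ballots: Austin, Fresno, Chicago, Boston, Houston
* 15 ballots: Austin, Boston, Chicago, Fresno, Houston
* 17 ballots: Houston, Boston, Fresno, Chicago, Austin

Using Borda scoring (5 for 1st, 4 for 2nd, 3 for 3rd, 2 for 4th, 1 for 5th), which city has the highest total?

Chicago: 15×5 + 13×1 + 14×1 + 10×2 + 9×3 + 15×3 + 17×2 = 228
Fresno: 15×1 + 13×5 + 14×3 + 10×5 + 9×4 + 15×2 + 17×3 = 289
Austin: 15×4 + 13×2 + 14×2 + 10×3 + 9×5 + 15×5 + 17×1 = 281
Houston: 15×3 + 13×3 + 14×4 + 10×1 + 9×1 + 15×1 + 17×5 = 259
Boston: 15×2 + 13×4 + 14×5 + 10×4 + 9×2 + 15×4 + 17×4 = 338

Boston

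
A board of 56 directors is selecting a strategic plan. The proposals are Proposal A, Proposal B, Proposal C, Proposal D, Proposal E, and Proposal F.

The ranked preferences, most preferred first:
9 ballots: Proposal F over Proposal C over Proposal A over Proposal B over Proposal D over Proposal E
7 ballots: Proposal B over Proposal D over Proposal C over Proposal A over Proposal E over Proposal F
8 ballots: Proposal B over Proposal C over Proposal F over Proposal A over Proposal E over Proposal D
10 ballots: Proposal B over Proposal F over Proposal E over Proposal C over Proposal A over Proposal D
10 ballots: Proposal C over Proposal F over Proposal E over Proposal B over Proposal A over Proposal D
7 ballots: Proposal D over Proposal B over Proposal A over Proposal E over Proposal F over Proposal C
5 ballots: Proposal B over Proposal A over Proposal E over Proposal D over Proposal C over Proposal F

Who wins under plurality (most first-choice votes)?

First-place votes: Proposal A 0, Proposal B 30, Proposal C 10, Proposal D 7, Proposal E 0, Proposal F 9.

Proposal B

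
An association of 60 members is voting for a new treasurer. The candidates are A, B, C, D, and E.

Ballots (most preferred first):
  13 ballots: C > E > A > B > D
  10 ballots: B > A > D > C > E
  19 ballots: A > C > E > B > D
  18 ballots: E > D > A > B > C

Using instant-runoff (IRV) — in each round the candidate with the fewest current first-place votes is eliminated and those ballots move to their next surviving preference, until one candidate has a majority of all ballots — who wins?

Round 1: A 19, B 10, C 13, D 0, E 18. D eliminated.
Round 2: A 19, B 10, C 13, E 18. B eliminated.
Round 3: A 29, C 13, E 18. C eliminated.
Round 4: A 29, E 31. E has a majority (≥31).

E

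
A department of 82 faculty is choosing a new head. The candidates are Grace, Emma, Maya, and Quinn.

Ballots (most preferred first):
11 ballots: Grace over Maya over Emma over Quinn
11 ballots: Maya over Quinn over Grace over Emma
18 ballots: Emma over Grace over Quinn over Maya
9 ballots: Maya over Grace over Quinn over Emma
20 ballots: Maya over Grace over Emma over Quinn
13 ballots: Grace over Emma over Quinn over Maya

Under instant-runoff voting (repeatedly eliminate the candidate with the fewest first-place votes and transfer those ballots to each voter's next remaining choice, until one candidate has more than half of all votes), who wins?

Round 1: Grace 24, Emma 18, Maya 40, Quinn 0. Quinn eliminated.
Round 2: Grace 24, Emma 18, Maya 40. Emma eliminated.
Round 3: Grace 42, Maya 40. Grace has a majority (≥42).

Grace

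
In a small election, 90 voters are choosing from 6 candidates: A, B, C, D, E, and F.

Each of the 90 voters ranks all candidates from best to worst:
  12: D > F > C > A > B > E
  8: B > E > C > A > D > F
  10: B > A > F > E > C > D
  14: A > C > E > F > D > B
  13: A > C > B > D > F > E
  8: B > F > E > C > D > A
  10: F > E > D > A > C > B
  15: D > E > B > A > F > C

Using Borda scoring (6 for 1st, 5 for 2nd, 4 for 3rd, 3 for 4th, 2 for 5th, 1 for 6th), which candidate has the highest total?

A

A: 12×3 + 8×3 + 10×5 + 14×6 + 13×6 + 8×1 + 10×3 + 15×3 = 355
B: 12×2 + 8×6 + 10×6 + 14×1 + 13×4 + 8×6 + 10×1 + 15×4 = 316
C: 12×4 + 8×4 + 10×2 + 14×5 + 13×5 + 8×3 + 10×2 + 15×1 = 294
D: 12×6 + 8×2 + 10×1 + 14×2 + 13×3 + 8×2 + 10×4 + 15×6 = 311
E: 12×1 + 8×5 + 10×3 + 14×4 + 13×1 + 8×4 + 10×5 + 15×5 = 308
F: 12×5 + 8×1 + 10×4 + 14×3 + 13×2 + 8×5 + 10×6 + 15×2 = 306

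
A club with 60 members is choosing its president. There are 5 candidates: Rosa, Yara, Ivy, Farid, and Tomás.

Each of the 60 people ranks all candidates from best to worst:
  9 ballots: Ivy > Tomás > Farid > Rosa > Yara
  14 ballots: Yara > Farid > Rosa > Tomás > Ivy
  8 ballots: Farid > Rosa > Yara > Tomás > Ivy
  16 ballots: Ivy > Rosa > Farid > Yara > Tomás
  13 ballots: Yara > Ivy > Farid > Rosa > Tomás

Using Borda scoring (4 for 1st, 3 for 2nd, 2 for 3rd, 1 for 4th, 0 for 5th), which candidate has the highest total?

Rosa: 9×1 + 14×2 + 8×3 + 16×3 + 13×1 = 122
Yara: 9×0 + 14×4 + 8×2 + 16×1 + 13×4 = 140
Ivy: 9×4 + 14×0 + 8×0 + 16×4 + 13×3 = 139
Farid: 9×2 + 14×3 + 8×4 + 16×2 + 13×2 = 150
Tomás: 9×3 + 14×1 + 8×1 + 16×0 + 13×0 = 49

Farid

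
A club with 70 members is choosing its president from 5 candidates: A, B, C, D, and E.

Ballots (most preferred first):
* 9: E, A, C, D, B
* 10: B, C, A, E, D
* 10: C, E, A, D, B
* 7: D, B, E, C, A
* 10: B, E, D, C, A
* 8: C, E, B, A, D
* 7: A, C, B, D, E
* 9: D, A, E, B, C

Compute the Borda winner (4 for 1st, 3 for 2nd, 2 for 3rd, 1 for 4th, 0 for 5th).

A: 9×3 + 10×2 + 10×2 + 7×0 + 10×0 + 8×1 + 7×4 + 9×3 = 130
B: 9×0 + 10×4 + 10×0 + 7×3 + 10×4 + 8×2 + 7×2 + 9×1 = 140
C: 9×2 + 10×3 + 10×4 + 7×1 + 10×1 + 8×4 + 7×3 + 9×0 = 158
D: 9×1 + 10×0 + 10×1 + 7×4 + 10×2 + 8×0 + 7×1 + 9×4 = 110
E: 9×4 + 10×1 + 10×3 + 7×2 + 10×3 + 8×3 + 7×0 + 9×2 = 162

E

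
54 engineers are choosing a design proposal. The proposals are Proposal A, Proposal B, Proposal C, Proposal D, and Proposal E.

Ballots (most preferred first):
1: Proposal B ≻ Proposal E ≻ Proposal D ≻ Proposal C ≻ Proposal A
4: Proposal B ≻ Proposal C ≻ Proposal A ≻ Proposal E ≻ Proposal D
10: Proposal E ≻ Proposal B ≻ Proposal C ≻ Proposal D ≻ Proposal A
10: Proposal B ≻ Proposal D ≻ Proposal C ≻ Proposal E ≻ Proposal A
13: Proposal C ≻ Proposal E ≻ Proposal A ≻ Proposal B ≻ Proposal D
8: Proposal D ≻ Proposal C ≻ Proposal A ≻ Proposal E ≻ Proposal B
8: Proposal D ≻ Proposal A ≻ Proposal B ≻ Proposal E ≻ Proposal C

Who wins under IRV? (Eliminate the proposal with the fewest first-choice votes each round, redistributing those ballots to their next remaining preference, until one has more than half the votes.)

Proposal B

Round 1: Proposal A 0, Proposal B 15, Proposal C 13, Proposal D 16, Proposal E 10. Proposal A eliminated.
Round 2: Proposal B 15, Proposal C 13, Proposal D 16, Proposal E 10. Proposal E eliminated.
Round 3: Proposal B 25, Proposal C 13, Proposal D 16. Proposal C eliminated.
Round 4: Proposal B 38, Proposal D 16. Proposal B has a majority (≥28).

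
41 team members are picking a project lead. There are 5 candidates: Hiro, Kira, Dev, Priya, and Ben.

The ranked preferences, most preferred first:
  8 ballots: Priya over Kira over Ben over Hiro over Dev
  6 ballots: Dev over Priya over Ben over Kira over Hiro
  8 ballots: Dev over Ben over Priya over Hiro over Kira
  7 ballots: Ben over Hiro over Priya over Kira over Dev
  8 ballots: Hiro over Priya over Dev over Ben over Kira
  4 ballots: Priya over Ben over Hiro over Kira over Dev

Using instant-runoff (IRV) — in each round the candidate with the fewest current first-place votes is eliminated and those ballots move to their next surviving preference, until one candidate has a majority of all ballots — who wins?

Hiro

Round 1: Hiro 8, Kira 0, Dev 14, Priya 12, Ben 7. Kira eliminated.
Round 2: Hiro 8, Dev 14, Priya 12, Ben 7. Ben eliminated.
Round 3: Hiro 15, Dev 14, Priya 12. Priya eliminated.
Round 4: Hiro 27, Dev 14. Hiro has a majority (≥21).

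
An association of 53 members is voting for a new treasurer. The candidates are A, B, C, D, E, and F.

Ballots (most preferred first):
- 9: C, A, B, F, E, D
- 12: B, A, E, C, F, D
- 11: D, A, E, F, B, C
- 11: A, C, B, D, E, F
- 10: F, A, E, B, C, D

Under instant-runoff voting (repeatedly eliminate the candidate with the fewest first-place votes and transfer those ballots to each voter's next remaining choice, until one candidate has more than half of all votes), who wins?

A

Round 1: A 11, B 12, C 9, D 11, E 0, F 10. E eliminated.
Round 2: A 11, B 12, C 9, D 11, F 10. C eliminated.
Round 3: A 20, B 12, D 11, F 10. F eliminated.
Round 4: A 30, B 12, D 11. A has a majority (≥27).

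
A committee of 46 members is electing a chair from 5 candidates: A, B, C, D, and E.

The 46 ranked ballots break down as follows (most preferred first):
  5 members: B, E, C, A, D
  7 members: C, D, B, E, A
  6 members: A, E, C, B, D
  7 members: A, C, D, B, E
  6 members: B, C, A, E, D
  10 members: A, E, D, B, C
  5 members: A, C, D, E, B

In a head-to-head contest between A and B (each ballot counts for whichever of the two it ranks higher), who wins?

A is ranked above B on 28 ballots; B above A on 18.

A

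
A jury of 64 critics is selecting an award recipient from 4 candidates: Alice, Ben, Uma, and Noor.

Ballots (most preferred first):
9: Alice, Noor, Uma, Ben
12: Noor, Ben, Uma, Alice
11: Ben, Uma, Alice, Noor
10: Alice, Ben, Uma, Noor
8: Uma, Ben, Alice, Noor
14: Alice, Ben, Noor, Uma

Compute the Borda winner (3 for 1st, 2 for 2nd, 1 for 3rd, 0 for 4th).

Ben

Alice: 9×3 + 12×0 + 11×1 + 10×3 + 8×1 + 14×3 = 118
Ben: 9×0 + 12×2 + 11×3 + 10×2 + 8×2 + 14×2 = 121
Uma: 9×1 + 12×1 + 11×2 + 10×1 + 8×3 + 14×0 = 77
Noor: 9×2 + 12×3 + 11×0 + 10×0 + 8×0 + 14×1 = 68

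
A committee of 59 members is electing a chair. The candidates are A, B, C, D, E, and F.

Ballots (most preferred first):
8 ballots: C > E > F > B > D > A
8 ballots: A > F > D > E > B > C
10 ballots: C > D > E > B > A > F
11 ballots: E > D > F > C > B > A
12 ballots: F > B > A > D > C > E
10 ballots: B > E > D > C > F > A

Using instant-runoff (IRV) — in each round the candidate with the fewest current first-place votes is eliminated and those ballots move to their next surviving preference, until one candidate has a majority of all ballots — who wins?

Round 1: A 8, B 10, C 18, D 0, E 11, F 12. D eliminated.
Round 2: A 8, B 10, C 18, E 11, F 12. A eliminated.
Round 3: B 10, C 18, E 11, F 20. B eliminated.
Round 4: C 18, E 21, F 20. C eliminated.
Round 5: E 39, F 20. E has a majority (≥30).

E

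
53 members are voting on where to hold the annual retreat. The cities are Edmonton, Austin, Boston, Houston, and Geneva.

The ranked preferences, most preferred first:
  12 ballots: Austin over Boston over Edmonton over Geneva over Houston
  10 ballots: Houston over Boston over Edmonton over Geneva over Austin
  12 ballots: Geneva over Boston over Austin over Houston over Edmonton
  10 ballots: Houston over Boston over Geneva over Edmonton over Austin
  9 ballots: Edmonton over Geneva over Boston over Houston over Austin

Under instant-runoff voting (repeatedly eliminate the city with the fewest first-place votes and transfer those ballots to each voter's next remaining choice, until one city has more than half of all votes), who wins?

Geneva

Round 1: Edmonton 9, Austin 12, Boston 0, Houston 20, Geneva 12. Boston eliminated.
Round 2: Edmonton 9, Austin 12, Houston 20, Geneva 12. Edmonton eliminated.
Round 3: Austin 12, Houston 20, Geneva 21. Austin eliminated.
Round 4: Houston 20, Geneva 33. Geneva has a majority (≥27).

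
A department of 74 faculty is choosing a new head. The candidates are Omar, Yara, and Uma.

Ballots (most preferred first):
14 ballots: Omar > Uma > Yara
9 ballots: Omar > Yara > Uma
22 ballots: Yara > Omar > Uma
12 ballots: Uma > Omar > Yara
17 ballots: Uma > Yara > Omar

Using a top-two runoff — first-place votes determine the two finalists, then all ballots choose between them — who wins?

Round 1 first-place votes: Omar 23, Yara 22, Uma 29. Uma and Omar advance.
Runoff: Uma is ranked above Omar on 29 ballots, Omar above Uma on 45.

Omar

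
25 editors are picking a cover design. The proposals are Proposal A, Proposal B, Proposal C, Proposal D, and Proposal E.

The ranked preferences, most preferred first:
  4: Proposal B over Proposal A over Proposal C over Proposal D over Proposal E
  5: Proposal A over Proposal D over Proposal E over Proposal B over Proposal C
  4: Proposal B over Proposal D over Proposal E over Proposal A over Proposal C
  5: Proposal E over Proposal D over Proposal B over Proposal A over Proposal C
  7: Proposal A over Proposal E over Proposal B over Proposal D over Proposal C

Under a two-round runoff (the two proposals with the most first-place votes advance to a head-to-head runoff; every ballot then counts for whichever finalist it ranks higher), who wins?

Proposal B

Round 1 first-place votes: Proposal A 12, Proposal B 8, Proposal C 0, Proposal D 0, Proposal E 5. Proposal A and Proposal B advance.
Runoff: Proposal A is ranked above Proposal B on 12 ballots, Proposal B above Proposal A on 13.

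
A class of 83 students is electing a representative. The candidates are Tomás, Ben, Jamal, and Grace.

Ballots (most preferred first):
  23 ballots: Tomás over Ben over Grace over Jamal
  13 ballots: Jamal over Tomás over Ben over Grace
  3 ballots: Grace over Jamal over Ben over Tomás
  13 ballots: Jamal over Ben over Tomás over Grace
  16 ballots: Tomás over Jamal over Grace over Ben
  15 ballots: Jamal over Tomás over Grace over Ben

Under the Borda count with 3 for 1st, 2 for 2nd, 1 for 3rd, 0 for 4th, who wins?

Tomás

Tomás: 23×3 + 13×2 + 3×0 + 13×1 + 16×3 + 15×2 = 186
Ben: 23×2 + 13×1 + 3×1 + 13×2 + 16×0 + 15×0 = 88
Jamal: 23×0 + 13×3 + 3×2 + 13×3 + 16×2 + 15×3 = 161
Grace: 23×1 + 13×0 + 3×3 + 13×0 + 16×1 + 15×1 = 63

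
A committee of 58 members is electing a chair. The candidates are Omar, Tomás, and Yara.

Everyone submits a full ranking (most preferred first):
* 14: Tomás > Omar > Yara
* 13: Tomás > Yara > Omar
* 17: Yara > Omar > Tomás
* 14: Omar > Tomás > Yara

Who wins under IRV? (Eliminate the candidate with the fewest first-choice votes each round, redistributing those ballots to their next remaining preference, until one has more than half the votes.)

Tomás

Round 1: Omar 14, Tomás 27, Yara 17. Omar eliminated.
Round 2: Tomás 41, Yara 17. Tomás has a majority (≥30).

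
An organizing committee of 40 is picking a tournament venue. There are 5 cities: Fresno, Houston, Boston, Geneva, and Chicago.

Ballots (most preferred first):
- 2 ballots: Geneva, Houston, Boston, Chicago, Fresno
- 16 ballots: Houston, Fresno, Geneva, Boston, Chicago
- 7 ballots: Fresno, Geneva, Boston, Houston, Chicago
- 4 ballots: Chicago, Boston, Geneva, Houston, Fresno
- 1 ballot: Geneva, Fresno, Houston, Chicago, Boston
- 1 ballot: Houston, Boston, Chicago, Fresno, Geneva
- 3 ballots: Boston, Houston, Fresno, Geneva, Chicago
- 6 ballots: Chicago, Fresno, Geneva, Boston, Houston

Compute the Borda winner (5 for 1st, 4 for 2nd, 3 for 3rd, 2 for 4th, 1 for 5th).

Fresno

Fresno: 2×1 + 16×4 + 7×5 + 4×1 + 1×4 + 1×2 + 3×3 + 6×4 = 144
Houston: 2×4 + 16×5 + 7×2 + 4×2 + 1×3 + 1×5 + 3×4 + 6×1 = 136
Boston: 2×3 + 16×2 + 7×3 + 4×4 + 1×1 + 1×4 + 3×5 + 6×2 = 107
Geneva: 2×5 + 16×3 + 7×4 + 4×3 + 1×5 + 1×1 + 3×2 + 6×3 = 128
Chicago: 2×2 + 16×1 + 7×1 + 4×5 + 1×2 + 1×3 + 3×1 + 6×5 = 85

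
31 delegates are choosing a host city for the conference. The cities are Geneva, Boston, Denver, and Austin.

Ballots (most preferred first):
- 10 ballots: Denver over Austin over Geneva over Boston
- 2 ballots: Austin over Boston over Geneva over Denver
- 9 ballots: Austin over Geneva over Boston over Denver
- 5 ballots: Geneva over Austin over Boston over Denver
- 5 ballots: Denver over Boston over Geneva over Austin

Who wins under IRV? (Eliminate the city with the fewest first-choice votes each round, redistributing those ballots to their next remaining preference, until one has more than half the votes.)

Austin

Round 1: Geneva 5, Boston 0, Denver 15, Austin 11. Boston eliminated.
Round 2: Geneva 5, Denver 15, Austin 11. Geneva eliminated.
Round 3: Denver 15, Austin 16. Austin has a majority (≥16).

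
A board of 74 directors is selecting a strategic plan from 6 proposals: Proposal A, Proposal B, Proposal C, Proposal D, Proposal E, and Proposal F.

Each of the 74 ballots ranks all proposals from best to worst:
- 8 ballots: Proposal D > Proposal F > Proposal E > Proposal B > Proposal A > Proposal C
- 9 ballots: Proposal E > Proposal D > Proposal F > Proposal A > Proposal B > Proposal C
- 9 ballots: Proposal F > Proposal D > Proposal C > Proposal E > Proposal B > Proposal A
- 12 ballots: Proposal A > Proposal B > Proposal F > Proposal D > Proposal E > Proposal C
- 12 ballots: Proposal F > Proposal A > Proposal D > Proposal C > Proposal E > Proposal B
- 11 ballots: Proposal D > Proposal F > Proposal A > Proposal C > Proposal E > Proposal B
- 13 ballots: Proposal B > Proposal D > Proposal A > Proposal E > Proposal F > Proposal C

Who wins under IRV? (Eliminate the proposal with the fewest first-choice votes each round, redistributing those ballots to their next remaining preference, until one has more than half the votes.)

Round 1: Proposal A 12, Proposal B 13, Proposal C 0, Proposal D 19, Proposal E 9, Proposal F 21. Proposal C eliminated.
Round 2: Proposal A 12, Proposal B 13, Proposal D 19, Proposal E 9, Proposal F 21. Proposal E eliminated.
Round 3: Proposal A 12, Proposal B 13, Proposal D 28, Proposal F 21. Proposal A eliminated.
Round 4: Proposal B 25, Proposal D 28, Proposal F 21. Proposal F eliminated.
Round 5: Proposal B 25, Proposal D 49. Proposal D has a majority (≥38).

Proposal D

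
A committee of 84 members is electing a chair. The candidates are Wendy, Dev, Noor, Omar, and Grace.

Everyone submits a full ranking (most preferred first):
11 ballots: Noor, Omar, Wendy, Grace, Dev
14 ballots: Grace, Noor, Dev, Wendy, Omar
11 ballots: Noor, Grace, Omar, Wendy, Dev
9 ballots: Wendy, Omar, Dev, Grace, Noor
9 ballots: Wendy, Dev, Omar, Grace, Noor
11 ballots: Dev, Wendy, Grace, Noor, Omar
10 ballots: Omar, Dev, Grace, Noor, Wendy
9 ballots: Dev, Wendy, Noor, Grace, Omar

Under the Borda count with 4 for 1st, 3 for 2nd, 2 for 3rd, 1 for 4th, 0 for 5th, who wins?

Dev

Wendy: 11×2 + 14×1 + 11×1 + 9×4 + 9×4 + 11×3 + 10×0 + 9×3 = 179
Dev: 11×0 + 14×2 + 11×0 + 9×2 + 9×3 + 11×4 + 10×3 + 9×4 = 183
Noor: 11×4 + 14×3 + 11×4 + 9×0 + 9×0 + 11×1 + 10×1 + 9×2 = 169
Omar: 11×3 + 14×0 + 11×2 + 9×3 + 9×2 + 11×0 + 10×4 + 9×0 = 140
Grace: 11×1 + 14×4 + 11×3 + 9×1 + 9×1 + 11×2 + 10×2 + 9×1 = 169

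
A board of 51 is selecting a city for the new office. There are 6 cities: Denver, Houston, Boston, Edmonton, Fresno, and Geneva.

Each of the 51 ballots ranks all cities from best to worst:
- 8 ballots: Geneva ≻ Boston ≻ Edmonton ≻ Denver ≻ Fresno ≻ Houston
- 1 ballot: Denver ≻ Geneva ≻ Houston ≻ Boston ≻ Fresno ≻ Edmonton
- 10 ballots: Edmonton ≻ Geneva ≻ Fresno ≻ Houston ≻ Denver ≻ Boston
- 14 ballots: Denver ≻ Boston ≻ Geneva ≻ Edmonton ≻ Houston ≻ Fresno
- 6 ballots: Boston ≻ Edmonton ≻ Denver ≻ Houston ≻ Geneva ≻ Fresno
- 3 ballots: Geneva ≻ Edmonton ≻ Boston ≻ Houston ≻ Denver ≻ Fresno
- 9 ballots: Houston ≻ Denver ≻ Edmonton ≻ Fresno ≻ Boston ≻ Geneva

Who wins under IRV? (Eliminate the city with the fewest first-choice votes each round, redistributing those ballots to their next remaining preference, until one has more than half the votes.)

Round 1: Denver 15, Houston 9, Boston 6, Edmonton 10, Fresno 0, Geneva 11. Fresno eliminated.
Round 2: Denver 15, Houston 9, Boston 6, Edmonton 10, Geneva 11. Boston eliminated.
Round 3: Denver 15, Houston 9, Edmonton 16, Geneva 11. Houston eliminated.
Round 4: Denver 24, Edmonton 16, Geneva 11. Geneva eliminated.
Round 5: Denver 24, Edmonton 27. Edmonton has a majority (≥26).

Edmonton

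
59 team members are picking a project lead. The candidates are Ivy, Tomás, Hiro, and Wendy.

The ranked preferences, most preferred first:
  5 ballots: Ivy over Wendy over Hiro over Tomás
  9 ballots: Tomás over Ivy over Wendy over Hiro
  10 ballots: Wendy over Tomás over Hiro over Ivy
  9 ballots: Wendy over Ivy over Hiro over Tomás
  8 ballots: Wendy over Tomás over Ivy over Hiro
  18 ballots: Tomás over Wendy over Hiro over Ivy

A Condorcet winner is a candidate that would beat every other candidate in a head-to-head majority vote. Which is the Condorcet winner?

Wendy vs Ivy: 45–14
Wendy vs Tomás: 32–27
Wendy vs Hiro: 59–0
Wendy beats every other candidate.

Wendy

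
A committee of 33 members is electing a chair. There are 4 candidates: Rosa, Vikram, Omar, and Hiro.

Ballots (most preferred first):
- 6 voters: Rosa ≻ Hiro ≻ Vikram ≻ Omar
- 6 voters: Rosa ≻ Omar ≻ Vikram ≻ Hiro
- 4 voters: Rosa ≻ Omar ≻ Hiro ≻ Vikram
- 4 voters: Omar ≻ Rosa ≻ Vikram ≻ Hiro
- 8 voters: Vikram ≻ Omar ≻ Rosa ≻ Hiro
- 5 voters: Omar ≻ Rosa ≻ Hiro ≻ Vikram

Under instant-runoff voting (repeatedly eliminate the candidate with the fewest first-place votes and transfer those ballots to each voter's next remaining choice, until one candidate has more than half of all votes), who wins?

Round 1: Rosa 16, Vikram 8, Omar 9, Hiro 0. Hiro eliminated.
Round 2: Rosa 16, Vikram 8, Omar 9. Vikram eliminated.
Round 3: Rosa 16, Omar 17. Omar has a majority (≥17).

Omar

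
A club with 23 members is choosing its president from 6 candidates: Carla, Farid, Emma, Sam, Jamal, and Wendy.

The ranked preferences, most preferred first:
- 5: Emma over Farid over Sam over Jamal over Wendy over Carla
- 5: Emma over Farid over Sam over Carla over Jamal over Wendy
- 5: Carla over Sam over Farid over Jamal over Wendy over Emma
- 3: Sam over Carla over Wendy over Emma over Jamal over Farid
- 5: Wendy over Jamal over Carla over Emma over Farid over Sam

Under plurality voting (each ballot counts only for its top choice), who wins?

First-place votes: Carla 5, Farid 0, Emma 10, Sam 3, Jamal 0, Wendy 5.

Emma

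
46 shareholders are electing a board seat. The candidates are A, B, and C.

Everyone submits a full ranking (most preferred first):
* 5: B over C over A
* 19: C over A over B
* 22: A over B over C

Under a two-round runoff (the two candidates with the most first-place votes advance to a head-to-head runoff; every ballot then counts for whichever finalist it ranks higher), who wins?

Round 1 first-place votes: A 22, B 5, C 19. A and C advance.
Runoff: A is ranked above C on 22 ballots, C above A on 24.

C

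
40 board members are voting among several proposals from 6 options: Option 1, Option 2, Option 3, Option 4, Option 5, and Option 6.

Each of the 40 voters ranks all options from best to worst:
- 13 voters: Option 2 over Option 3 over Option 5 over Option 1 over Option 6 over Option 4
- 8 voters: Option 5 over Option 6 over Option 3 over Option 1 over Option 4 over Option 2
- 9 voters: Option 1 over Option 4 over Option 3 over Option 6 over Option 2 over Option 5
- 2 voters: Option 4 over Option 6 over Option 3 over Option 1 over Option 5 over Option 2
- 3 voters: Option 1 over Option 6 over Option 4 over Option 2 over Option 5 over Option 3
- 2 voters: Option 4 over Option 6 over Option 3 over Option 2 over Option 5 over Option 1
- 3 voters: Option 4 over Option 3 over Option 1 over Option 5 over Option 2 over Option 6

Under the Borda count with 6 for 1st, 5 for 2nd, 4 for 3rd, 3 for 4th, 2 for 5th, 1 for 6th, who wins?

Option 1: 13×3 + 8×3 + 9×6 + 2×3 + 3×6 + 2×1 + 3×4 = 155
Option 2: 13×6 + 8×1 + 9×2 + 2×1 + 3×3 + 2×3 + 3×2 = 127
Option 3: 13×5 + 8×4 + 9×4 + 2×4 + 3×1 + 2×4 + 3×5 = 167
Option 4: 13×1 + 8×2 + 9×5 + 2×6 + 3×4 + 2×6 + 3×6 = 128
Option 5: 13×4 + 8×6 + 9×1 + 2×2 + 3×2 + 2×2 + 3×3 = 132
Option 6: 13×2 + 8×5 + 9×3 + 2×5 + 3×5 + 2×5 + 3×1 = 131

Option 3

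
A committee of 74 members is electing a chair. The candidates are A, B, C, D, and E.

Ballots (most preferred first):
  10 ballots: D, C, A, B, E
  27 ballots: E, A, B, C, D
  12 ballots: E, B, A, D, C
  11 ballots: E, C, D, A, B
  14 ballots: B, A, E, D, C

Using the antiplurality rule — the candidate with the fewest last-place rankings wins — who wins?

Last-place votes: A 0, B 11, C 26, D 27, E 10.

A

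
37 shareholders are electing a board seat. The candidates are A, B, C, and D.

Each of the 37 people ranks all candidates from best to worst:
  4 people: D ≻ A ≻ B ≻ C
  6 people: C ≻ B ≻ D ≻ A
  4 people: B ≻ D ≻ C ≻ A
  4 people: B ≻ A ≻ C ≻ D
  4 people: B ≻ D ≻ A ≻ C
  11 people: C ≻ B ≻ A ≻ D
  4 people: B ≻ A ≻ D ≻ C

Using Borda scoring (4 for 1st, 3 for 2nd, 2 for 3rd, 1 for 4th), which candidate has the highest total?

B

A: 4×3 + 6×1 + 4×1 + 4×3 + 4×2 + 11×2 + 4×3 = 76
B: 4×2 + 6×3 + 4×4 + 4×4 + 4×4 + 11×3 + 4×4 = 123
C: 4×1 + 6×4 + 4×2 + 4×2 + 4×1 + 11×4 + 4×1 = 96
D: 4×4 + 6×2 + 4×3 + 4×1 + 4×3 + 11×1 + 4×2 = 75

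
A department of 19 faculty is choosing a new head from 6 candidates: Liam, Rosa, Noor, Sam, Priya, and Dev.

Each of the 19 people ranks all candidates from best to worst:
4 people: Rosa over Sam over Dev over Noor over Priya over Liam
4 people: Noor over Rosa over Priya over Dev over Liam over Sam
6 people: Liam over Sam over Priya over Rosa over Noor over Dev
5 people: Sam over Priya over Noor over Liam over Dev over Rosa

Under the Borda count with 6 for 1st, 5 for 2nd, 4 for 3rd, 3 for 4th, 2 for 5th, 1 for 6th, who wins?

Liam: 4×1 + 4×2 + 6×6 + 5×3 = 63
Rosa: 4×6 + 4×5 + 6×3 + 5×1 = 67
Noor: 4×3 + 4×6 + 6×2 + 5×4 = 68
Sam: 4×5 + 4×1 + 6×5 + 5×6 = 84
Priya: 4×2 + 4×4 + 6×4 + 5×5 = 73
Dev: 4×4 + 4×3 + 6×1 + 5×2 = 44

Sam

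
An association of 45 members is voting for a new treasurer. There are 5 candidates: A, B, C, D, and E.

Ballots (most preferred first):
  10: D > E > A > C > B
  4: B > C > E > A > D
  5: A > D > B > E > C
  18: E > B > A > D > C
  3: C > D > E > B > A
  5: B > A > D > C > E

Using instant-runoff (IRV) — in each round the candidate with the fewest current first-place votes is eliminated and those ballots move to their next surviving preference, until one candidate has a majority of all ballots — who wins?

D

Round 1: A 5, B 9, C 3, D 10, E 18. C eliminated.
Round 2: A 5, B 9, D 13, E 18. A eliminated.
Round 3: B 9, D 18, E 18. B eliminated.
Round 4: D 23, E 22. D has a majority (≥23).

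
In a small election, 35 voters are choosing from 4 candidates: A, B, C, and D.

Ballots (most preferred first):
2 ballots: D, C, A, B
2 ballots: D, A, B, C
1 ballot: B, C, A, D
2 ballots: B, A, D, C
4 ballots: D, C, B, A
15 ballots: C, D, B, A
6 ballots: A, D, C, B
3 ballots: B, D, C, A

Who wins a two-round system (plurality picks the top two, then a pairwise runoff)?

D

Round 1 first-place votes: A 6, B 6, C 15, D 8. C and D advance.
Runoff: C is ranked above D on 16 ballots, D above C on 19.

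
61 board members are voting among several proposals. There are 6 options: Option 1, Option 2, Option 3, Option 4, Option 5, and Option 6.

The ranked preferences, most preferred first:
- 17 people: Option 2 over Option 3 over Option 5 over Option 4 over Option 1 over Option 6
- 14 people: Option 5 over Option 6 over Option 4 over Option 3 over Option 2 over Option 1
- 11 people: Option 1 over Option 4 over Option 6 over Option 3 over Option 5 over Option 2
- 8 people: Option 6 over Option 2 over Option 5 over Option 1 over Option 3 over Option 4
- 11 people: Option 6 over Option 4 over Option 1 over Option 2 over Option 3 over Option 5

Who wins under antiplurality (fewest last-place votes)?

Option 3

Last-place votes: Option 1 14, Option 2 11, Option 3 0, Option 4 8, Option 5 11, Option 6 17.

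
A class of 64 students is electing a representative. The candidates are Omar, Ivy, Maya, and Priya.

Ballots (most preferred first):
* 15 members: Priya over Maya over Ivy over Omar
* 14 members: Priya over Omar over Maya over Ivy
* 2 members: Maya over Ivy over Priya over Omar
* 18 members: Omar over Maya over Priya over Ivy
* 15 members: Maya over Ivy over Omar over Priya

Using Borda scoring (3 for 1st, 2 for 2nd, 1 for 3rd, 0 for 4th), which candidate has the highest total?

Maya

Omar: 15×0 + 14×2 + 2×0 + 18×3 + 15×1 = 97
Ivy: 15×1 + 14×0 + 2×2 + 18×0 + 15×2 = 49
Maya: 15×2 + 14×1 + 2×3 + 18×2 + 15×3 = 131
Priya: 15×3 + 14×3 + 2×1 + 18×1 + 15×0 = 107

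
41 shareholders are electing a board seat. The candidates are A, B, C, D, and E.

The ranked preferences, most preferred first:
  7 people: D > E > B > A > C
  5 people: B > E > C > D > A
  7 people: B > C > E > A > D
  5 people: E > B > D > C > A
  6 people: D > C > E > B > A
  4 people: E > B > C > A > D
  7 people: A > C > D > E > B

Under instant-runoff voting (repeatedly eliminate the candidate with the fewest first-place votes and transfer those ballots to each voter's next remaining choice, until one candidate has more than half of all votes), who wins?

B

Round 1: A 7, B 12, C 0, D 13, E 9. C eliminated.
Round 2: A 7, B 12, D 13, E 9. A eliminated.
Round 3: B 12, D 20, E 9. E eliminated.
Round 4: B 21, D 20. B has a majority (≥21).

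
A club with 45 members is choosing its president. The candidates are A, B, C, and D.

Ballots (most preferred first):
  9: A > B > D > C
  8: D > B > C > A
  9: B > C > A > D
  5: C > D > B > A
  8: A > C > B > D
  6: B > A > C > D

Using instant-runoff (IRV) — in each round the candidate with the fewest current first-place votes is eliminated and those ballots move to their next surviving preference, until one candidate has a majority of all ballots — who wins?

B

Round 1: A 17, B 15, C 5, D 8. C eliminated.
Round 2: A 17, B 15, D 13. D eliminated.
Round 3: A 17, B 28. B has a majority (≥23).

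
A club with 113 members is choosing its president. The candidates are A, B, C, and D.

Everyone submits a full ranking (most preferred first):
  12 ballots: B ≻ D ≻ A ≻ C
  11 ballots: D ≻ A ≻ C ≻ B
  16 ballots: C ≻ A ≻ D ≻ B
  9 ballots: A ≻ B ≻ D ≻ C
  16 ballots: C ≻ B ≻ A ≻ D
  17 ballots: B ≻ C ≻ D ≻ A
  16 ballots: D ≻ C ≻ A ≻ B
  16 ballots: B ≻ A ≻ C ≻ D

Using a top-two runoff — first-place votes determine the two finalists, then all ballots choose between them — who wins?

C

Round 1 first-place votes: A 9, B 45, C 32, D 27. B and C advance.
Runoff: B is ranked above C on 54 ballots, C above B on 59.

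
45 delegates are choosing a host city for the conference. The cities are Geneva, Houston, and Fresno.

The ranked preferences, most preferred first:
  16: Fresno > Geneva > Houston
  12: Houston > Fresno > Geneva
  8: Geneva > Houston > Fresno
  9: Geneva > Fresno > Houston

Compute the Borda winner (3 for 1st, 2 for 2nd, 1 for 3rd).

Fresno

Geneva: 16×2 + 12×1 + 8×3 + 9×3 = 95
Houston: 16×1 + 12×3 + 8×2 + 9×1 = 77
Fresno: 16×3 + 12×2 + 8×1 + 9×2 = 98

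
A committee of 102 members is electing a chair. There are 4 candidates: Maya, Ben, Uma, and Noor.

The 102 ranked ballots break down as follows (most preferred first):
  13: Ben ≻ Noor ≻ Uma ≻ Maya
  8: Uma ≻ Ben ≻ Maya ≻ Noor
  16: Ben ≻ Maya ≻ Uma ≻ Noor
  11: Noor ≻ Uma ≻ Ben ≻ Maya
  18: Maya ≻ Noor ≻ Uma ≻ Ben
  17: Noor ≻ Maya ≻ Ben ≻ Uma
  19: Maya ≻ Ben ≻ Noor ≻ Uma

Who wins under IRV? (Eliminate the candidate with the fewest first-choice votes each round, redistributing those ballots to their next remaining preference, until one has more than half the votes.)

Maya

Round 1: Maya 37, Ben 29, Uma 8, Noor 28. Uma eliminated.
Round 2: Maya 37, Ben 37, Noor 28. Noor eliminated.
Round 3: Maya 54, Ben 48. Maya has a majority (≥52).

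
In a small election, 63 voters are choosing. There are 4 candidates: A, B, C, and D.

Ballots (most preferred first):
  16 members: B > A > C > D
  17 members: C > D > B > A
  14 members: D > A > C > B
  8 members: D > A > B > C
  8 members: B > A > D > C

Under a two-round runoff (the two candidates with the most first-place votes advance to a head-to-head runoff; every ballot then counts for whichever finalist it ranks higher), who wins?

D

Round 1 first-place votes: A 0, B 24, C 17, D 22. B and D advance.
Runoff: B is ranked above D on 24 ballots, D above B on 39.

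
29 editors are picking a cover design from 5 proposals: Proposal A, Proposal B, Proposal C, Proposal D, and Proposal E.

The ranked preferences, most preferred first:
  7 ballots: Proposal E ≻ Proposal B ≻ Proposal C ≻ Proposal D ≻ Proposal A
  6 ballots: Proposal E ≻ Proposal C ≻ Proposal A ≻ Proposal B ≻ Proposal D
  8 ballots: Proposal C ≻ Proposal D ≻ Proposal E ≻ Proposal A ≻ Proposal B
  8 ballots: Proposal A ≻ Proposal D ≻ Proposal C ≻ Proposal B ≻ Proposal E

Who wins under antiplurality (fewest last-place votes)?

Proposal C

Last-place votes: Proposal A 7, Proposal B 8, Proposal C 0, Proposal D 6, Proposal E 8.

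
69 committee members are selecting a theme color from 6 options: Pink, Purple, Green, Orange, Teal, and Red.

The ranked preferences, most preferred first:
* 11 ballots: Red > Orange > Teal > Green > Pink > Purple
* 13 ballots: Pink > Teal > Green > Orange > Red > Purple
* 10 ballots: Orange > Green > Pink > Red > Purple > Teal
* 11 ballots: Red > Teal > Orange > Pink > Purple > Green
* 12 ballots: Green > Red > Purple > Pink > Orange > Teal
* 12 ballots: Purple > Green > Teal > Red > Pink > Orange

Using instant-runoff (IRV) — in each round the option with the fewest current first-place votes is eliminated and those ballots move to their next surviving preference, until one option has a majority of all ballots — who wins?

Round 1: Pink 13, Purple 12, Green 12, Orange 10, Teal 0, Red 22. Teal eliminated.
Round 2: Pink 13, Purple 12, Green 12, Orange 10, Red 22. Orange eliminated.
Round 3: Pink 13, Purple 12, Green 22, Red 22. Purple eliminated.
Round 4: Pink 13, Green 34, Red 22. Pink eliminated.
Round 5: Green 47, Red 22. Green has a majority (≥35).

Green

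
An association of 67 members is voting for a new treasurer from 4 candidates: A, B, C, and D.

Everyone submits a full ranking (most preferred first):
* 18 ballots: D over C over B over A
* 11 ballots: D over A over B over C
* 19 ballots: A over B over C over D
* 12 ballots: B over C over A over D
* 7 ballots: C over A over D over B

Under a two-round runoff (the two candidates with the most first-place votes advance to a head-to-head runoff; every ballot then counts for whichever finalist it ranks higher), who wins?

Round 1 first-place votes: A 19, B 12, C 7, D 29. D and A advance.
Runoff: D is ranked above A on 29 ballots, A above D on 38.

A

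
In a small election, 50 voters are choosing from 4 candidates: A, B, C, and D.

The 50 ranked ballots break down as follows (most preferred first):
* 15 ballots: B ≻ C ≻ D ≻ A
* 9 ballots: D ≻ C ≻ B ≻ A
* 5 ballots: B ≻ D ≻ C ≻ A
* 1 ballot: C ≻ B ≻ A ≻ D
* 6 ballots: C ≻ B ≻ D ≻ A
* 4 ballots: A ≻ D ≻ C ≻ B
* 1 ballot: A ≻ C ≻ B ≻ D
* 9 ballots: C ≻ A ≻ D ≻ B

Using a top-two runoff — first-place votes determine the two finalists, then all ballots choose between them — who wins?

Round 1 first-place votes: A 5, B 20, C 16, D 9. B and C advance.
Runoff: B is ranked above C on 20 ballots, C above B on 30.

C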